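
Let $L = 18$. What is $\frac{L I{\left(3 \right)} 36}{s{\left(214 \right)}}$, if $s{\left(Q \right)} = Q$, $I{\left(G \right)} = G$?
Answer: $\frac{972}{107} \approx 9.0841$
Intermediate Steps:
$\frac{L I{\left(3 \right)} 36}{s{\left(214 \right)}} = \frac{18 \cdot 3 \cdot 36}{214} = 54 \cdot 36 \cdot \frac{1}{214} = 1944 \cdot \frac{1}{214} = \frac{972}{107}$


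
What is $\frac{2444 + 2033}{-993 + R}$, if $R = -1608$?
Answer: $- \frac{4477}{2601} \approx -1.7213$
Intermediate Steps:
$\frac{2444 + 2033}{-993 + R} = \frac{2444 + 2033}{-993 - 1608} = \frac{4477}{-2601} = 4477 \left(- \frac{1}{2601}\right) = - \frac{4477}{2601}$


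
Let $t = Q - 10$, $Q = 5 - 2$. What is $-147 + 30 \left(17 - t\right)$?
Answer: $573$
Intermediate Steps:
$Q = 3$ ($Q = 5 - 2 = 3$)
$t = -7$ ($t = 3 - 10 = -7$)
$-147 + 30 \left(17 - t\right) = -147 + 30 \left(17 - -7\right) = -147 + 30 \left(17 + 7\right) = -147 + 30 \cdot 24 = -147 + 720 = 573$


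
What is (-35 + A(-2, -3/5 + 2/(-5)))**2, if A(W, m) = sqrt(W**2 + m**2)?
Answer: (35 - sqrt(5))**2 ≈ 1073.5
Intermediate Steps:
(-35 + A(-2, -3/5 + 2/(-5)))**2 = (-35 + sqrt((-2)**2 + (-3/5 + 2/(-5))**2))**2 = (-35 + sqrt(4 + (-3*1/5 + 2*(-1/5))**2))**2 = (-35 + sqrt(4 + (-3/5 - 2/5)**2))**2 = (-35 + sqrt(4 + (-1)**2))**2 = (-35 + sqrt(4 + 1))**2 = (-35 + sqrt(5))**2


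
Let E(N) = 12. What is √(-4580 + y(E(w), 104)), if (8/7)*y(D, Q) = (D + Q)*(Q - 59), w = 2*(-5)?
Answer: 5*I*√2/2 ≈ 3.5355*I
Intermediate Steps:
w = -10
y(D, Q) = 7*(-59 + Q)*(D + Q)/8 (y(D, Q) = 7*((D + Q)*(Q - 59))/8 = 7*((D + Q)*(-59 + Q))/8 = 7*((-59 + Q)*(D + Q))/8 = 7*(-59 + Q)*(D + Q)/8)
√(-4580 + y(E(w), 104)) = √(-4580 + (-413/8*12 - 413/8*104 + (7/8)*104² + (7/8)*12*104)) = √(-4580 + (-1239/2 - 5369 + (7/8)*10816 + 1092)) = √(-4580 + (-1239/2 - 5369 + 9464 + 1092)) = √(-4580 + 9135/2) = √(-25/2) = 5*I*√2/2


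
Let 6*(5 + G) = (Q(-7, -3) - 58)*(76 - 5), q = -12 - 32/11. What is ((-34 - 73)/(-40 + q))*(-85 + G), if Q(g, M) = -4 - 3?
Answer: -6067435/3624 ≈ -1674.2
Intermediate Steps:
q = -164/11 (q = -12 - 32/11 = -164/11 ≈ -14.909)
Q(g, M) = -7
G = -4645/6 (G = -5 + ((-7 - 58)*(76 - 5))/6 = -5 + (-65*71)/6 = -5 + (⅙)*(-4615) = -5 - 4615/6 = -4645/6 ≈ -774.17)
((-34 - 73)/(-40 + q))*(-85 + G) = ((-34 - 73)/(-40 - 164/11))*(-85 - 4645/6) = -107/(-604/11)*(-5155/6) = -107*(-11/604)*(-5155/6) = (1177/604)*(-5155/6) = -6067435/3624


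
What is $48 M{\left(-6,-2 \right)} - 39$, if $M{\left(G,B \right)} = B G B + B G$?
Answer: $-615$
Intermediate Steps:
$M{\left(G,B \right)} = B G + G B^{2}$ ($M{\left(G,B \right)} = G B^{2} + B G = B G + G B^{2}$)
$48 M{\left(-6,-2 \right)} - 39 = 48 \left(\left(-2\right) \left(-6\right) \left(1 - 2\right)\right) - 39 = 48 \left(\left(-2\right) \left(-6\right) \left(-1\right)\right) - 39 = 48 \left(-12\right) - 39 = -576 - 39 = -615$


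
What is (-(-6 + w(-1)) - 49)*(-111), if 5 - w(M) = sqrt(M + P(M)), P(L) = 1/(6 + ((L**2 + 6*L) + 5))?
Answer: 5328 - 37*I*sqrt(30)/2 ≈ 5328.0 - 101.33*I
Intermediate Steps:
P(L) = 1/(11 + L**2 + 6*L) (P(L) = 1/(6 + (5 + L**2 + 6*L)) = 1/(11 + L**2 + 6*L))
w(M) = 5 - sqrt(M + 1/(11 + M**2 + 6*M))
(-(-6 + w(-1)) - 49)*(-111) = (-(-6 + (5 - sqrt((1 - (11 + (-1)**2 + 6*(-1)))/(11 + (-1)**2 + 6*(-1))))) - 49)*(-111) = (-(-6 + (5 - sqrt((1 - (11 + 1 - 6))/(11 + 1 - 6)))) - 49)*(-111) = (-(-6 + (5 - sqrt((1 - 1*6)/6))) - 49)*(-111) = (-(-6 + (5 - sqrt((1 - 6)/6))) - 49)*(-111) = (-(-6 + (5 - sqrt((1/6)*(-5)))) - 49)*(-111) = (-(-6 + (5 - sqrt(-5/6))) - 49)*(-111) = (-(-6 + (5 - I*sqrt(30)/6)) - 49)*(-111) = (-(-1 - I*sqrt(30)/6) - 49)*(-111) = ((1 + I*sqrt(30)/6) - 49)*(-111) = (-48 + I*sqrt(30)/6)*(-111) = 5328 - 37*I*sqrt(30)/2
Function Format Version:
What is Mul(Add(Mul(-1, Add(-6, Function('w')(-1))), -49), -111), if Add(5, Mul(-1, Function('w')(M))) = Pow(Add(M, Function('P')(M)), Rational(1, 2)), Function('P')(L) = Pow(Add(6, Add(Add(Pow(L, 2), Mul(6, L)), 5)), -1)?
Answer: Add(5328, Mul(Rational(-37, 2), I, Pow(30, Rational(1, 2)))) ≈ Add(5328.0, Mul(-101.33, I))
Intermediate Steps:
Function('P')(L) = Pow(Add(11, Pow(L, 2), Mul(6, L)), -1) (Function('P')(L) = Pow(Add(6, Add(5, Pow(L, 2), Mul(6, L))), -1) = Pow(Add(11, Pow(L, 2), Mul(6, L)), -1))
Function('w')(M) = Add(5, Mul(-1, Pow(Add(M, Pow(Add(11, Pow(M, 2), Mul(6, M)), -1)), Rational(1, 2))))
Mul(Add(Mul(-1, Add(-6, Function('w')(-1))), -49), -111) = Mul(Add(Mul(-1, Add(-6, Add(5, Mul(-1, Pow(Mul(Pow(Add(11, Pow(-1, 2), Mul(6, -1)), -1), Add(1, Mul(-1, Add(11, Pow(-1, 2), Mul(6, -1))))), Rational(1, 2)))))), -49), -111) = Mul(Add(Mul(-1, Add(-6, Add(5, Mul(-1, Pow(Mul(Pow(Add(11, 1, -6), -1), Add(1, Mul(-1, Add(11, 1, -6)))), Rational(1, 2)))))), -49), -111) = Mul(Add(Mul(-1, Add(-6, Add(5, Mul(-1, Pow(Mul(Pow(6, -1), Add(1, Mul(-1, 6))), Rational(1, 2)))))), -49), -111) = Mul(Add(Mul(-1, Add(-6, Add(5, Mul(-1, Pow(Mul(Rational(1, 6), Add(1, -6)), Rational(1, 2)))))), -49), -111) = Mul(Add(Mul(-1, Add(-6, Add(5, Mul(-1, Pow(Mul(Rational(1, 6), -5), Rational(1, 2)))))), -49), -111) = Mul(Add(Mul(-1, Add(-6, Add(5, Mul(-1, Pow(Rational(-5, 6), Rational(1, 2)))))), -49), -111) = Mul(Add(Mul(-1, Add(-6, Add(5, Mul(-1, Mul(Rational(1, 6), I, Pow(30, Rational(1, 2))))))), -49), -111) = Mul(Add(Mul(-1, Add(-6, Add(5, Mul(Rational(-1, 6), I, Pow(30, Rational(1, 2)))))), -49), -111) = Mul(Add(Mul(-1, Add(-1, Mul(Rational(-1, 6), I, Pow(30, Rational(1, 2))))), -49), -111) = Mul(Add(Add(1, Mul(Rational(1, 6), I, Pow(30, Rational(1, 2)))), -49), -111) = Mul(Add(-48, Mul(Rational(1, 6), I, Pow(30, Rational(1, 2)))), -111) = Add(5328, Mul(Rational(-37, 2), I, Pow(30, Rational(1, 2))))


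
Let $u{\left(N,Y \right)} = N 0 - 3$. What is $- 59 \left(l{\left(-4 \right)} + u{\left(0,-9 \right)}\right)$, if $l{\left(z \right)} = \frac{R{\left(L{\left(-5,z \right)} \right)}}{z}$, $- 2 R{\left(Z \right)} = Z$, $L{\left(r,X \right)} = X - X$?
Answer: $177$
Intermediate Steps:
$L{\left(r,X \right)} = 0$
$R{\left(Z \right)} = - \frac{Z}{2}$
$u{\left(N,Y \right)} = -3$ ($u{\left(N,Y \right)} = 0 - 3 = -3$)
$l{\left(z \right)} = 0$ ($l{\left(z \right)} = \frac{\left(- \frac{1}{2}\right) 0}{z} = \frac{0}{z} = 0$)
$- 59 \left(l{\left(-4 \right)} + u{\left(0,-9 \right)}\right) = - 59 \left(0 - 3\right) = \left(-59\right) \left(-3\right) = 177$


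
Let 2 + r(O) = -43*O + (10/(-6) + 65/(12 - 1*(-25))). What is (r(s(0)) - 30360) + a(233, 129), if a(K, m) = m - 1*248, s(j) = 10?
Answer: -3431111/111 ≈ -30911.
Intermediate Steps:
a(K, m) = -248 + m (a(K, m) = m - 248 = -248 + m)
r(O) = -212/111 - 43*O (r(O) = -2 + (-43*O + (10/(-6) + 65/(12 - 1*(-25)))) = -2 + (-43*O + (10*(-1/6) + 65/(12 + 25))) = -2 + (-43*O + (-5/3 + 65/37)) = -2 + (-43*O + 10/111) = -2 + (10/111 - 43*O) = -212/111 - 43*O)
(r(s(0)) - 30360) + a(233, 129) = ((-212/111 - 43*10) - 30360) + (-248 + 129) = ((-212/111 - 430) - 30360) - 119 = (-47942/111 - 30360) - 119 = -3417902/111 - 119 = -3431111/111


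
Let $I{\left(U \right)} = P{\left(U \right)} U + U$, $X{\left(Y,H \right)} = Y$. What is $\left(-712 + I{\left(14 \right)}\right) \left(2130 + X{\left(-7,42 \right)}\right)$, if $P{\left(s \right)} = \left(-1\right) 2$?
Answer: $-1541298$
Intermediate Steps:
$P{\left(s \right)} = -2$
$I{\left(U \right)} = - U$ ($I{\left(U \right)} = - 2 U + U = - U$)
$\left(-712 + I{\left(14 \right)}\right) \left(2130 + X{\left(-7,42 \right)}\right) = \left(-712 - 14\right) \left(2130 - 7\right) = \left(-712 - 14\right) 2123 = \left(-726\right) 2123 = -1541298$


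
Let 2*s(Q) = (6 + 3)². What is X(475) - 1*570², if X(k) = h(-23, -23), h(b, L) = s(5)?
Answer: -649719/2 ≈ -3.2486e+5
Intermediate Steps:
s(Q) = 81/2 (s(Q) = (6 + 3)²/2 = (½)*9² = (½)*81 = 81/2)
h(b, L) = 81/2
X(k) = 81/2
X(475) - 1*570² = 81/2 - 1*570² = 81/2 - 1*324900 = 81/2 - 324900 = -649719/2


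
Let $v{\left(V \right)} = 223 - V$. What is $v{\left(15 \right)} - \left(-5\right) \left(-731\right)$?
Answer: $-3447$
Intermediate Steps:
$v{\left(15 \right)} - \left(-5\right) \left(-731\right) = \left(223 - 15\right) - \left(-5\right) \left(-731\right) = \left(223 - 15\right) - 3655 = 208 - 3655 = -3447$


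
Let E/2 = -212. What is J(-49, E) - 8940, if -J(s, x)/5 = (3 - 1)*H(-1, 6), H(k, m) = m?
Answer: -9000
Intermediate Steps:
E = -424 (E = 2*(-212) = -424)
J(s, x) = -60 (J(s, x) = -5*(3 - 1)*6 = -10*6 = -5*12 = -60)
J(-49, E) - 8940 = -60 - 8940 = -9000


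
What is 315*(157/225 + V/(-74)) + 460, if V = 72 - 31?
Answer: 186951/370 ≈ 505.27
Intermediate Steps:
V = 41
315*(157/225 + V/(-74)) + 460 = 315*(157/225 + 41/(-74)) + 460 = 315*(157*(1/225) + 41*(-1/74)) + 460 = 315*(157/225 - 41/74) + 460 = 315*(2393/16650) + 460 = 16751/370 + 460 = 186951/370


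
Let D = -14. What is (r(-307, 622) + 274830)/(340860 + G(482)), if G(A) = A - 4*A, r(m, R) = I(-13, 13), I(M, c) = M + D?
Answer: 91601/113138 ≈ 0.80964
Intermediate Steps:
I(M, c) = -14 + M (I(M, c) = M - 14 = -14 + M)
r(m, R) = -27 (r(m, R) = -14 - 13 = -27)
G(A) = -3*A
(r(-307, 622) + 274830)/(340860 + G(482)) = (-27 + 274830)/(340860 - 3*482) = 274803/(340860 - 1446) = 274803/339414 = 274803*(1/339414) = 91601/113138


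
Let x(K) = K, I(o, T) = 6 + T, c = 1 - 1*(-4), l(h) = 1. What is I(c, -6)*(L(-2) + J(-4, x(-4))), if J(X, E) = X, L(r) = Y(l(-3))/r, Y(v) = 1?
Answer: 0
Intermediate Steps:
c = 5 (c = 1 + 4 = 5)
L(r) = 1/r
I(c, -6)*(L(-2) + J(-4, x(-4))) = (6 - 6)*(1/(-2) - 4) = 0*(-½ - 4) = 0*(-9/2) = 0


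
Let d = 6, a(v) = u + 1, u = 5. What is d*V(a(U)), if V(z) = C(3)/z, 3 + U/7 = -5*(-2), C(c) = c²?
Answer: 9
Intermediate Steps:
U = 49 (U = -21 + 7*(-5*(-2)) = -21 + 7*10 = -21 + 70 = 49)
a(v) = 6 (a(v) = 5 + 1 = 6)
V(z) = 9/z (V(z) = 3²/z = 9/z)
d*V(a(U)) = 6*(9/6) = 6*(9*(⅙)) = 6*(3/2) = 9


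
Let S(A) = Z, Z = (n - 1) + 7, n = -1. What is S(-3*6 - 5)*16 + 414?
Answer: 494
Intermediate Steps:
Z = 5 (Z = (-1 - 1) + 7 = -2 + 7 = 5)
S(A) = 5
S(-3*6 - 5)*16 + 414 = 5*16 + 414 = 80 + 414 = 494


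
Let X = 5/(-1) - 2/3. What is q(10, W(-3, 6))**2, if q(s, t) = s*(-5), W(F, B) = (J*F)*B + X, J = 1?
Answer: 2500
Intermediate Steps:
X = -17/3 (X = 5*(-1) - 2*1/3 = -5 - 2/3 = -17/3 ≈ -5.6667)
W(F, B) = -17/3 + B*F (W(F, B) = (1*F)*B - 17/3 = F*B - 17/3 = B*F - 17/3 = -17/3 + B*F)
q(s, t) = -5*s
q(10, W(-3, 6))**2 = (-5*10)**2 = (-50)**2 = 2500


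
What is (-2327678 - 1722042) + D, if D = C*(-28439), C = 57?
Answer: -5670743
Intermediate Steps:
D = -1621023 (D = 57*(-28439) = -1621023)
(-2327678 - 1722042) + D = (-2327678 - 1722042) - 1621023 = -4049720 - 1621023 = -5670743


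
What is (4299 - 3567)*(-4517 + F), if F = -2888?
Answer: -5420460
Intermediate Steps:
(4299 - 3567)*(-4517 + F) = (4299 - 3567)*(-4517 - 2888) = 732*(-7405) = -5420460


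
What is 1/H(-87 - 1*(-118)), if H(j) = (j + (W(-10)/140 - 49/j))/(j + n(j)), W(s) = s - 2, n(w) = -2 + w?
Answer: 21700/10609 ≈ 2.0454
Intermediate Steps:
W(s) = -2 + s
H(j) = (-3/35 + j - 49/j)/(-2 + 2*j) (H(j) = (j + ((-2 - 10)/140 - 49/j))/(j + (-2 + j)) = (j + (-12*1/140 - 49/j))/(-2 + 2*j) = (j + (-3/35 - 49/j))/(-2 + 2*j) = (-3/35 + j - 49/j)/(-2 + 2*j))
1/H(-87 - 1*(-118)) = 1/((-1715 - 3*(-87 - 1*(-118)) + 35*(-87 - 1*(-118))**2)/(70*(-87 - 1*(-118))*(-1 + (-87 - 1*(-118))))) = 1/((-1715 - 3*(-87 + 118) + 35*(-87 + 118)**2)/(70*(-87 + 118)*(-1 + (-87 + 118)))) = 1/((1/70)*(-1715 - 3*31 + 35*31**2)/(31*(-1 + 31))) = 1/((1/70)*(1/31)*(-1715 - 93 + 35*961)/30) = 1/((1/70)*(1/31)*(1/30)*(-1715 - 93 + 33635)) = 1/((1/70)*(1/31)*(1/30)*31827) = 1/(10609/21700) = 21700/10609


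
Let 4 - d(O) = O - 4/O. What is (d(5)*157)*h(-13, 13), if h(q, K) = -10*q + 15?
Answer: -4553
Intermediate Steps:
h(q, K) = 15 - 10*q
d(O) = 4 - O + 4/O (d(O) = 4 - (O - 4/O) = 4 + (-O + 4/O) = 4 - O + 4/O)
(d(5)*157)*h(-13, 13) = ((4 - 1*5 + 4/5)*157)*(15 - 10*(-13)) = ((4 - 5 + 4*(1/5))*157)*(15 + 130) = ((4 - 5 + 4/5)*157)*145 = -1/5*157*145 = -157/5*145 = -4553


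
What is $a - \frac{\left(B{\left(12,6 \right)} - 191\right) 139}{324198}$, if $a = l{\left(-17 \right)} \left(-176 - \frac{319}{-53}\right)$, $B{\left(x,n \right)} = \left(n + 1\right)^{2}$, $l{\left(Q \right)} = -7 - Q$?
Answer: $- \frac{14602975853}{8591247} \approx -1699.8$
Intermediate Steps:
$B{\left(x,n \right)} = \left(1 + n\right)^{2}$
$a = - \frac{90090}{53}$ ($a = \left(-7 - -17\right) \left(-176 - \frac{319}{-53}\right) = \left(-7 + 17\right) \left(-176 - - \frac{319}{53}\right) = 10 \left(-176 + \frac{319}{53}\right) = 10 \left(- \frac{9009}{53}\right) = - \frac{90090}{53} \approx -1699.8$)
$a - \frac{\left(B{\left(12,6 \right)} - 191\right) 139}{324198} = - \frac{90090}{53} - \frac{\left(\left(1 + 6\right)^{2} - 191\right) 139}{324198} = - \frac{90090}{53} - \left(7^{2} - 191\right) 139 \cdot \frac{1}{324198} = - \frac{90090}{53} - \left(49 - 191\right) 139 \cdot \frac{1}{324198} = - \frac{90090}{53} - \left(-142\right) 139 \cdot \frac{1}{324198} = - \frac{90090}{53} - \left(-19738\right) \frac{1}{324198} = - \frac{90090}{53} - - \frac{9869}{162099} = - \frac{90090}{53} + \frac{9869}{162099} = - \frac{14602975853}{8591247}$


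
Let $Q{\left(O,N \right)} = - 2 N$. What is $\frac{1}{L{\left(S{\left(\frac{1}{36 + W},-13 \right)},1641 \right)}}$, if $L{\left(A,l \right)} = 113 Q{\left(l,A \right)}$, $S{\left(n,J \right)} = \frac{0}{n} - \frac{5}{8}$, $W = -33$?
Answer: $\frac{4}{565} \approx 0.0070796$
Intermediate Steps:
$S{\left(n,J \right)} = - \frac{5}{8}$ ($S{\left(n,J \right)} = 0 - \frac{5}{8} = - \frac{5}{8}$)
$L{\left(A,l \right)} = - 226 A$ ($L{\left(A,l \right)} = 113 \left(- 2 A\right) = - 226 A$)
$\frac{1}{L{\left(S{\left(\frac{1}{36 + W},-13 \right)},1641 \right)}} = \frac{1}{\left(-226\right) \left(- \frac{5}{8}\right)} = \frac{1}{\frac{565}{4}} = \frac{4}{565}$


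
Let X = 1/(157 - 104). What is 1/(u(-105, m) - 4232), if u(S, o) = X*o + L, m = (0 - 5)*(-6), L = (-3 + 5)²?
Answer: -53/224054 ≈ -0.00023655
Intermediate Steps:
X = 1/53 ≈ 0.018868
L = 4 (L = 2² = 4)
m = 30 (m = -5*(-6) = 30)
u(S, o) = 4 + o/53 (u(S, o) = o/53 + 4 = 4 + o/53)
1/(u(-105, m) - 4232) = 1/((4 + (1/53)*30) - 4232) = 1/((4 + 30/53) - 4232) = 1/(242/53 - 4232) = 1/(-224054/53) = -53/224054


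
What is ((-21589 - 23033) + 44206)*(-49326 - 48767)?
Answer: 40806688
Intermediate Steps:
((-21589 - 23033) + 44206)*(-49326 - 48767) = (-44622 + 44206)*(-98093) = -416*(-98093) = 40806688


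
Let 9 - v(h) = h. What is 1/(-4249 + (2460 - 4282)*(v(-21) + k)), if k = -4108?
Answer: 1/7425867 ≈ 1.3466e-7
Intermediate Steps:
v(h) = 9 - h
1/(-4249 + (2460 - 4282)*(v(-21) + k)) = 1/(-4249 + (2460 - 4282)*((9 - 1*(-21)) - 4108)) = 1/(-4249 - 1822*((9 + 21) - 4108)) = 1/(-4249 - 1822*(30 - 4108)) = 1/(-4249 - 1822*(-4078)) = 1/(-4249 + 7430116) = 1/7425867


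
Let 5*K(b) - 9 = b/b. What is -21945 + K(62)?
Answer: -21943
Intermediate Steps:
K(b) = 2 (K(b) = 9/5 + (b/b)/5 = 9/5 + (1/5)*1 = 9/5 + 1/5 = 2)
-21945 + K(62) = -21945 + 2 = -21943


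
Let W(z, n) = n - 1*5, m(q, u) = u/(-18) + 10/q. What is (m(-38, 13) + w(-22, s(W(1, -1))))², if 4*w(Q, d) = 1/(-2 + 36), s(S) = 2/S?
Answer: 517335025/540841536 ≈ 0.95654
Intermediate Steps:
m(q, u) = 10/q - u/18 (m(q, u) = u*(-1/18) + 10/q = -u/18 + 10/q = 10/q - u/18)
W(z, n) = -5 + n (W(z, n) = n - 5 = -5 + n)
w(Q, d) = 1/136 (w(Q, d) = 1/(4*(-2 + 36)) = (¼)/34 = (¼)*(1/34) = 1/136)
(m(-38, 13) + w(-22, s(W(1, -1))))² = ((10/(-38) - 1/18*13) + 1/136)² = ((10*(-1/38) - 13/18) + 1/136)² = ((-5/19 - 13/18) + 1/136)² = (-337/342 + 1/136)² = (-22745/23256)² = 517335025/540841536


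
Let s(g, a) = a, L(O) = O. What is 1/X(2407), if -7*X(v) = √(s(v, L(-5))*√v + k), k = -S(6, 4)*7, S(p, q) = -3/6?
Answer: -7*√2/√(7 - 10*√2407) ≈ 0.45016*I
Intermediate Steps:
S(p, q) = -½ (S(p, q) = -3*⅙ = -½)
k = 7/2 (k = -1*(-½)*7 = (½)*7 = 7/2 ≈ 3.5000)
X(v) = -√(7/2 - 5*√v)/7 (X(v) = -√(-5*√v + 7/2)/7 = -√(7/2 - 5*√v)/7)
1/X(2407) = 1/(-√(14 - 20*√2407)/14) = -14/√(14 - 20*√2407)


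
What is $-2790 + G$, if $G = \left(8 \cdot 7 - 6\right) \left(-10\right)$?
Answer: $-3290$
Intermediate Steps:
$G = -500$ ($G = \left(56 - 6\right) \left(-10\right) = 50 \left(-10\right) = -500$)
$-2790 + G = -2790 - 500 = -3290$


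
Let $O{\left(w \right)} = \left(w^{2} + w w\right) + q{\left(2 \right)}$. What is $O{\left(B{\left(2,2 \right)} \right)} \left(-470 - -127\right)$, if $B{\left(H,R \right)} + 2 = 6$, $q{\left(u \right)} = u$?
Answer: $-11662$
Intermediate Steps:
$B{\left(H,R \right)} = 4$ ($B{\left(H,R \right)} = -2 + 6 = 4$)
$O{\left(w \right)} = 2 + 2 w^{2}$ ($O{\left(w \right)} = \left(w^{2} + w w\right) + 2 = \left(w^{2} + w^{2}\right) + 2 = 2 w^{2} + 2 = 2 + 2 w^{2}$)
$O{\left(B{\left(2,2 \right)} \right)} \left(-470 - -127\right) = \left(2 + 2 \cdot 4^{2}\right) \left(-470 - -127\right) = \left(2 + 2 \cdot 16\right) \left(-470 + 127\right) = \left(2 + 32\right) \left(-343\right) = 34 \left(-343\right) = -11662$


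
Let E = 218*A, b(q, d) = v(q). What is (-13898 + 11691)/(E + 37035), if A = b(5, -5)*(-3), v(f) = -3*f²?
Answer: -2207/86085 ≈ -0.025637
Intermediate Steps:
b(q, d) = -3*q²
A = 225 (A = -3*5²*(-3) = -3*25*(-3) = -75*(-3) = 225)
E = 49050 (E = 218*225 = 49050)
(-13898 + 11691)/(E + 37035) = (-13898 + 11691)/(49050 + 37035) = -2207/86085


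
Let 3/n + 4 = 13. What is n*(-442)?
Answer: -442/3 ≈ -147.33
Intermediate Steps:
n = 1/3 (n = 3/(-4 + 13) = 3/9 = 3*(1/9) = 1/3 ≈ 0.33333)
n*(-442) = (1/3)*(-442) = -442/3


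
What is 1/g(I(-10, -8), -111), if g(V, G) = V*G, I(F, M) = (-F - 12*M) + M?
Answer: -1/10878 ≈ -9.1929e-5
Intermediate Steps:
I(F, M) = -F - 11*M
g(V, G) = G*V
1/g(I(-10, -8), -111) = 1/(-111*(-1*(-10) - 11*(-8))) = 1/(-111*(10 + 88)) = 1/(-111*98) = 1/(-10878) = -1/10878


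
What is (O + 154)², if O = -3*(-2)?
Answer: 25600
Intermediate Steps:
O = 6
(O + 154)² = (6 + 154)² = 160² = 25600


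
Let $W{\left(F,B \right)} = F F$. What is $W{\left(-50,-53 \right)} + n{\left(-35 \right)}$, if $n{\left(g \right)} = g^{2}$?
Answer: $3725$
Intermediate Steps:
$W{\left(F,B \right)} = F^{2}$
$W{\left(-50,-53 \right)} + n{\left(-35 \right)} = \left(-50\right)^{2} + \left(-35\right)^{2} = 2500 + 1225 = 3725$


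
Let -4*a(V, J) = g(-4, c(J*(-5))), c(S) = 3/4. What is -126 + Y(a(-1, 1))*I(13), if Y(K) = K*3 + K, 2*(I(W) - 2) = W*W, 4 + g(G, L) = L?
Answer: 1241/8 ≈ 155.13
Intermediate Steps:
c(S) = ¾ (c(S) = 3*(¼) = ¾)
g(G, L) = -4 + L
a(V, J) = 13/16 (a(V, J) = -(-4 + ¾)/4 = -¼*(-13/4) = 13/16)
I(W) = 2 + W²/2 (I(W) = 2 + (W*W)/2 = 2 + W²/2)
Y(K) = 4*K (Y(K) = 3*K + K = 4*K)
-126 + Y(a(-1, 1))*I(13) = -126 + (4*(13/16))*(2 + (½)*13²) = -126 + 13*(2 + (½)*169)/4 = -126 + 13*(2 + 169/2)/4 = -126 + (13/4)*(173/2) = -126 + 2249/8 = 1241/8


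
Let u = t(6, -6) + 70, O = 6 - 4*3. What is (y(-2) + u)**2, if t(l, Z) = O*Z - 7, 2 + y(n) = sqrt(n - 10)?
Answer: 9397 + 388*I*sqrt(3) ≈ 9397.0 + 672.04*I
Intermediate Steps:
y(n) = -2 + sqrt(-10 + n) (y(n) = -2 + sqrt(n - 10) = -2 + sqrt(-10 + n))
O = -6 (O = 6 - 12 = -6)
t(l, Z) = -7 - 6*Z (t(l, Z) = -6*Z - 7 = -7 - 6*Z)
u = 99 (u = (-7 - 6*(-6)) + 70 = (-7 + 36) + 70 = 29 + 70 = 99)
(y(-2) + u)**2 = ((-2 + sqrt(-10 - 2)) + 99)**2 = ((-2 + sqrt(-12)) + 99)**2 = ((-2 + 2*I*sqrt(3)) + 99)**2 = (97 + 2*I*sqrt(3))**2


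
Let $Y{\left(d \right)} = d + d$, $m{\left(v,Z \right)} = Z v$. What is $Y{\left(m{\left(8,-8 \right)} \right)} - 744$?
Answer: $-872$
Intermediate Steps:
$Y{\left(d \right)} = 2 d$
$Y{\left(m{\left(8,-8 \right)} \right)} - 744 = 2 \left(\left(-8\right) 8\right) - 744 = 2 \left(-64\right) - 744 = -128 - 744 = -872$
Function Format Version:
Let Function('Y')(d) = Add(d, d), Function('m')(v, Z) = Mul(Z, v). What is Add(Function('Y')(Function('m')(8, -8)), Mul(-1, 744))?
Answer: -872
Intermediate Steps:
Function('Y')(d) = Mul(2, d)
Add(Function('Y')(Function('m')(8, -8)), Mul(-1, 744)) = Add(Mul(2, Mul(-8, 8)), Mul(-1, 744)) = Add(Mul(2, -64), -744) = Add(-128, -744) = -872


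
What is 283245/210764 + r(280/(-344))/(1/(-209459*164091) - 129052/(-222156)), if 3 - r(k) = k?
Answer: 602176192931743004463/76134148040842306388 ≈ 7.9094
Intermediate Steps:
r(k) = 3 - k
283245/210764 + r(280/(-344))/(1/(-209459*164091) - 129052/(-222156)) = 283245/210764 + (3 - 280/(-344))/(1/(-209459*164091) - 129052/(-222156)) = 283245*(1/210764) + (3 - 280*(-1)/344)/(-1/209459*1/164091 - 129052*(-1/222156)) = 283245/210764 + (3 - 1*(-35/43))/(-1/34370336769 + 2933/5049) = 283245/210764 + (3 + 35/43)/(33602732579476/57845276782227) = 283245/210764 + (164/43)*(57845276782227/33602732579476) = 283245/210764 + 2371656348071307/361229375229367 = 602176192931743004463/76134148040842306388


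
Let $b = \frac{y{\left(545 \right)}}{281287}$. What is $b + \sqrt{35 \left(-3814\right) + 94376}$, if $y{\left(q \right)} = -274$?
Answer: $- \frac{274}{281287} + 3 i \sqrt{4346} \approx -0.00097409 + 197.77 i$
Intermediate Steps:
$b = - \frac{274}{281287} \approx -0.00097409$
$b + \sqrt{35 \left(-3814\right) + 94376} = - \frac{274}{281287} + \sqrt{35 \left(-3814\right) + 94376} = - \frac{274}{281287} + \sqrt{-133490 + 94376} = - \frac{274}{281287} + \sqrt{-39114} = - \frac{274}{281287} + 3 i \sqrt{4346}$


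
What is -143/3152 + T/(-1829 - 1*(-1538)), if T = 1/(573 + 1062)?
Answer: -68040407/1499674320 ≈ -0.045370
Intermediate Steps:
T = 1/1635 ≈ 0.00061162
-143/3152 + T/(-1829 - 1*(-1538)) = -143/3152 + 1/(1635*(-1829 - 1*(-1538))) = -143*1/3152 + 1/(1635*(-1829 + 1538)) = -143/3152 + (1/1635)/(-291) = -143/3152 + (1/1635)*(-1/291) = -143/3152 - 1/475785 = -68040407/1499674320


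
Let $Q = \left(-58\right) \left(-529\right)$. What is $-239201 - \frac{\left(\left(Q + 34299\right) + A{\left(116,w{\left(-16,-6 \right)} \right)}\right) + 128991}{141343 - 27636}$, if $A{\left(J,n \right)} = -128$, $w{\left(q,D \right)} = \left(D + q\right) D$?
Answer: $- \frac{27199021951}{113707} \approx -2.392 \cdot 10^{5}$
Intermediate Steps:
$Q = 30682$
$w{\left(q,D \right)} = D \left(D + q\right)$
$-239201 - \frac{\left(\left(Q + 34299\right) + A{\left(116,w{\left(-16,-6 \right)} \right)}\right) + 128991}{141343 - 27636} = -239201 - \frac{\left(\left(30682 + 34299\right) - 128\right) + 128991}{141343 - 27636} = -239201 - \frac{\left(64981 - 128\right) + 128991}{141343 - 27636} = -239201 - \frac{64853 + 128991}{113707} = -239201 - 193844 \cdot \frac{1}{113707} = -239201 - \frac{193844}{113707} = - \frac{27199021951}{113707}$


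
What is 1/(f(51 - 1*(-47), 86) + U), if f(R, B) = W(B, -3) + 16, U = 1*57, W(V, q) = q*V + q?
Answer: -1/188 ≈ -0.0053191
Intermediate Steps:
W(V, q) = q + V*q (W(V, q) = V*q + q = q + V*q)
U = 57
f(R, B) = 13 - 3*B (f(R, B) = -3*(1 + B) + 16 = (-3 - 3*B) + 16 = 13 - 3*B)
1/(f(51 - 1*(-47), 86) + U) = 1/((13 - 3*86) + 57) = 1/((13 - 258) + 57) = 1/(-245 + 57) = 1/(-188) = -1/188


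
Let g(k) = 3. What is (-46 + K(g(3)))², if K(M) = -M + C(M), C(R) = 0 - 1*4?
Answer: 2809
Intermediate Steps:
C(R) = -4 (C(R) = 0 - 4 = -4)
K(M) = -4 - M (K(M) = -M - 4 = -4 - M)
(-46 + K(g(3)))² = (-46 + (-4 - 1*3))² = (-46 + (-4 - 3))² = (-46 - 7)² = (-53)² = 2809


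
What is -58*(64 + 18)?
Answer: -4756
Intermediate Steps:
-58*(64 + 18) = -58*82 = -1*4756 = -4756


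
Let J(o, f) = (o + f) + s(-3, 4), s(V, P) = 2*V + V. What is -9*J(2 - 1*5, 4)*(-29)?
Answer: -2088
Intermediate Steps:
s(V, P) = 3*V
J(o, f) = -9 + f + o (J(o, f) = (o + f) + 3*(-3) = (f + o) - 9 = -9 + f + o)
-9*J(2 - 1*5, 4)*(-29) = -9*(-9 + 4 + (2 - 1*5))*(-29) = -9*(-9 + 4 + (2 - 5))*(-29) = -9*(-9 + 4 - 3)*(-29) = -9*(-8)*(-29) = 72*(-29) = -2088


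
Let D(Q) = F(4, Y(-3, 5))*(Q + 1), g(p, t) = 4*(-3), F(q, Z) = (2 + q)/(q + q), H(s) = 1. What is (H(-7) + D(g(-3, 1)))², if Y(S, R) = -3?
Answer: 841/16 ≈ 52.563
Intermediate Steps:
F(q, Z) = (2 + q)/(2*q) (F(q, Z) = (2 + q)/((2*q)) = (2 + q)*(1/(2*q)) = (2 + q)/(2*q))
g(p, t) = -12
D(Q) = ¾ + 3*Q/4 (D(Q) = ((½)*(2 + 4)/4)*(Q + 1) = ((½)*(¼)*6)*(1 + Q) = 3*(1 + Q)/4 = ¾ + 3*Q/4)
(H(-7) + D(g(-3, 1)))² = (1 + (¾ + (¾)*(-12)))² = (1 + (¾ - 9))² = (1 - 33/4)² = (-29/4)² = 841/16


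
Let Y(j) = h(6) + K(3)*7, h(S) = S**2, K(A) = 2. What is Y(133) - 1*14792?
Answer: -14742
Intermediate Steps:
Y(j) = 50 (Y(j) = 6**2 + 2*7 = 36 + 14 = 50)
Y(133) - 1*14792 = 50 - 1*14792 = 50 - 14792 = -14742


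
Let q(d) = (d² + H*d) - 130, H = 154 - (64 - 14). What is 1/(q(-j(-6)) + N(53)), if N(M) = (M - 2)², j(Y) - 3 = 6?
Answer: 1/1616 ≈ 0.00061881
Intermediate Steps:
j(Y) = 9 (j(Y) = 3 + 6 = 9)
N(M) = (-2 + M)²
H = 104 (H = 154 - 1*50 = 154 - 50 = 104)
q(d) = -130 + d² + 104*d (q(d) = (d² + 104*d) - 130 = -130 + d² + 104*d)
1/(q(-j(-6)) + N(53)) = 1/((-130 + (-1*9)² + 104*(-1*9)) + (-2 + 53)²) = 1/((-130 + (-9)² + 104*(-9)) + 51²) = 1/((-130 + 81 - 936) + 2601) = 1/(-985 + 2601) = 1/1616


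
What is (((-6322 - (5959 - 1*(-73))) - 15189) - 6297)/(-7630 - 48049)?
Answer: 33840/55679 ≈ 0.60777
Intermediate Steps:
(((-6322 - (5959 - 1*(-73))) - 15189) - 6297)/(-7630 - 48049) = (((-6322 - (5959 + 73)) - 15189) - 6297)/(-55679) = (((-6322 - 1*6032) - 15189) - 6297)*(-1/55679) = (((-6322 - 6032) - 15189) - 6297)*(-1/55679) = ((-12354 - 15189) - 6297)*(-1/55679) = (-27543 - 6297)*(-1/55679) = -33840*(-1/55679) = 33840/55679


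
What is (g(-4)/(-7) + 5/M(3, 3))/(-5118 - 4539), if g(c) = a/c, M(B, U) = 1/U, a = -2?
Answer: -209/135198 ≈ -0.0015459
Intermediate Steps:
g(c) = -2/c
(g(-4)/(-7) + 5/M(3, 3))/(-5118 - 4539) = (-2/(-4)/(-7) + 5/(1/3))/(-5118 - 4539) = (-2*(-¼)*(-⅐) + 5/(⅓))/(-9657) = ((½)*(-⅐) + 5*3)*(-1/9657) = (-1/14 + 15)*(-1/9657) = (209/14)*(-1/9657) = -209/135198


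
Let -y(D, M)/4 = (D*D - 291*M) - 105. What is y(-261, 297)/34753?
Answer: 73644/34753 ≈ 2.1191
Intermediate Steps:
y(D, M) = 420 - 4*D² + 1164*M (y(D, M) = -4*((D*D - 291*M) - 105) = -4*((D² - 291*M) - 105) = -4*(-105 + D² - 291*M) = 420 - 4*D² + 1164*M)
y(-261, 297)/34753 = (420 - 4*(-261)² + 1164*297)/34753 = (420 - 4*68121 + 345708)*(1/34753) = (420 - 272484 + 345708)*(1/34753) = 73644*(1/34753) = 73644/34753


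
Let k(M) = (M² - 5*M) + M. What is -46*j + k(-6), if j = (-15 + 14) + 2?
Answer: 14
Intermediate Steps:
j = 1 (j = -1 + 2 = 1)
k(M) = M² - 4*M
-46*j + k(-6) = -46*1 - 6*(-4 - 6) = -46 - 6*(-10) = -46 + 60 = 14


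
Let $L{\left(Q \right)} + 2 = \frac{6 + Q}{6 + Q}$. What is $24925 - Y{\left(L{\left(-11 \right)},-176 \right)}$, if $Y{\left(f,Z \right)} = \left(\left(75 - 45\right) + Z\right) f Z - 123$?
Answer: $50744$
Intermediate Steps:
$L{\left(Q \right)} = -1$ ($L{\left(Q \right)} = -2 + \frac{6 + Q}{6 + Q} = -2 + 1 = -1$)
$Y{\left(f,Z \right)} = -123 + Z f \left(30 + Z\right)$ ($Y{\left(f,Z \right)} = \left(30 + Z\right) f Z - 123 = f \left(30 + Z\right) Z - 123 = Z f \left(30 + Z\right) - 123 = -123 + Z f \left(30 + Z\right)$)
$24925 - Y{\left(L{\left(-11 \right)},-176 \right)} = 24925 - \left(-123 - \left(-176\right)^{2} + 30 \left(-176\right) \left(-1\right)\right) = 24925 - \left(-123 - 30976 + 5280\right) = 24925 - -25819 = 24925 + 25819 = 50744$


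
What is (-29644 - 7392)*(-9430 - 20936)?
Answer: 1124635176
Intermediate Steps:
(-29644 - 7392)*(-9430 - 20936) = -37036*(-30366) = 1124635176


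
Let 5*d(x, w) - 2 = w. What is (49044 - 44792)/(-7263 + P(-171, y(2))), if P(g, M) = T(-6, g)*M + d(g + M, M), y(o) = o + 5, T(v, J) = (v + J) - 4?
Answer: -21260/42641 ≈ -0.49858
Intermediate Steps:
T(v, J) = -4 + J + v (T(v, J) = (J + v) - 4 = -4 + J + v)
d(x, w) = ⅖ + w/5
y(o) = 5 + o
P(g, M) = ⅖ + M/5 + M*(-10 + g) (P(g, M) = (-4 + g - 6)*M + (⅖ + M/5) = (-10 + g)*M + (⅖ + M/5) = M*(-10 + g) + (⅖ + M/5) = ⅖ + M/5 + M*(-10 + g))
(49044 - 44792)/(-7263 + P(-171, y(2))) = (49044 - 44792)/(-7263 + (⅖ + (5 + 2)/5 + (5 + 2)*(-10 - 171))) = 4252/(-7263 + (⅖ + (⅕)*7 + 7*(-181))) = 4252/(-7263 + (⅖ + 7/5 - 1267)) = 4252/(-7263 - 6326/5) = 4252/(-42641/5) = 4252*(-5/42641) = -21260/42641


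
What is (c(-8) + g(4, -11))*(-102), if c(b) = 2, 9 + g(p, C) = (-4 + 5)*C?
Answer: 1836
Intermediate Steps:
g(p, C) = -9 + C (g(p, C) = -9 + (-4 + 5)*C = -9 + 1*C = -9 + C)
(c(-8) + g(4, -11))*(-102) = (2 + (-9 - 11))*(-102) = (2 - 20)*(-102) = -18*(-102) = 1836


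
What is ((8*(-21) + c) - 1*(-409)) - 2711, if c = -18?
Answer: -2488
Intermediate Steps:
((8*(-21) + c) - 1*(-409)) - 2711 = ((8*(-21) - 18) - 1*(-409)) - 2711 = ((-168 - 18) + 409) - 2711 = (-186 + 409) - 2711 = 223 - 2711 = -2488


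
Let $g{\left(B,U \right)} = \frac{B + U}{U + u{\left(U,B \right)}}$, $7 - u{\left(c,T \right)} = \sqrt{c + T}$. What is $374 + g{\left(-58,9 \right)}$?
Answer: $\frac{113286}{305} - \frac{343 i}{305} \approx 371.43 - 1.1246 i$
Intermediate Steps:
$u{\left(c,T \right)} = 7 - \sqrt{T + c}$ ($u{\left(c,T \right)} = 7 - \sqrt{c + T} = 7 - \sqrt{T + c}$)
$g{\left(B,U \right)} = \frac{B + U}{7 + U - \sqrt{B + U}}$ ($g{\left(B,U \right)} = \frac{B + U}{U - \left(-7 + \sqrt{B + U}\right)} = \frac{B + U}{7 + U - \sqrt{B + U}}$)
$374 + g{\left(-58,9 \right)} = 374 + \frac{-58 + 9}{7 + 9 - \sqrt{-58 + 9}} = 374 + \frac{1}{7 + 9 - \sqrt{-49}} \left(-49\right) = 374 + \frac{1}{7 + 9 - 7 i} \left(-49\right) = 374 + \frac{1}{16 - 7 i} \left(-49\right) = 374 + \frac{16 + 7 i}{305} \left(-49\right) = 374 - \frac{49 \left(16 + 7 i\right)}{305}$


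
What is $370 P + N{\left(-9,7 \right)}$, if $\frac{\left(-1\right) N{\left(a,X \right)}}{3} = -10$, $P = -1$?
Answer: $-340$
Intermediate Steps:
$N{\left(a,X \right)} = 30$ ($N{\left(a,X \right)} = \left(-3\right) \left(-10\right) = 30$)
$370 P + N{\left(-9,7 \right)} = 370 \left(-1\right) + 30 = -370 + 30 = -340$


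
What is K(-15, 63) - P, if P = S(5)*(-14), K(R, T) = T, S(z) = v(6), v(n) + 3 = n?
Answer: 105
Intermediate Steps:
v(n) = -3 + n
S(z) = 3 (S(z) = -3 + 6 = 3)
P = -42 (P = 3*(-14) = -42)
K(-15, 63) - P = 63 - 1*(-42) = 63 + 42 = 105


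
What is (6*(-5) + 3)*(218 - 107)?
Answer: -2997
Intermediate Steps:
(6*(-5) + 3)*(218 - 107) = (-30 + 3)*111 = -27*111 = -2997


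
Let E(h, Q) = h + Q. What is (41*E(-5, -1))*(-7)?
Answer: 1722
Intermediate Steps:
E(h, Q) = Q + h
(41*E(-5, -1))*(-7) = (41*(-1 - 5))*(-7) = (41*(-6))*(-7) = -246*(-7) = 1722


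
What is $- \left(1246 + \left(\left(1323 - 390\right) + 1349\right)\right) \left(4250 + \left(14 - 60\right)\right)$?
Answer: $-14831712$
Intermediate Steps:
$- \left(1246 + \left(\left(1323 - 390\right) + 1349\right)\right) \left(4250 + \left(14 - 60\right)\right) = - \left(1246 + \left(933 + 1349\right)\right) \left(4250 + \left(14 - 60\right)\right) = - \left(1246 + 2282\right) \left(4250 - 46\right) = - 3528 \cdot 4204 = \left(-1\right) 14831712 = -14831712$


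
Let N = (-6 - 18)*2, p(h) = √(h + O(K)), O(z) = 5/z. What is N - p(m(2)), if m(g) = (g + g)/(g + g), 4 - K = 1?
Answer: -48 - 2*√6/3 ≈ -49.633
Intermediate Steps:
K = 3 (K = 4 - 1*1 = 4 - 1 = 3)
m(g) = 1 (m(g) = (2*g)/((2*g)) = (2*g)*(1/(2*g)) = 1)
p(h) = √(5/3 + h) (p(h) = √(h + 5/3) = √(5/3 + h))
N = -48 (N = -24*2 = -48)
N - p(m(2)) = -48 - √(15 + 9*1)/3 = -48 - √(15 + 9)/3 = -48 - √24/3 = -48 - 2*√6/3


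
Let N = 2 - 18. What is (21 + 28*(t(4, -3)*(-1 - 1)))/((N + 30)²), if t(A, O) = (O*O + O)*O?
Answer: 21/4 ≈ 5.2500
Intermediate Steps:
N = -16
t(A, O) = O*(O + O²) (t(A, O) = (O² + O)*O = (O + O²)*O = O*(O + O²))
(21 + 28*(t(4, -3)*(-1 - 1)))/((N + 30)²) = (21 + 28*(((-3)²*(1 - 3))*(-1 - 1)))/((-16 + 30)²) = (21 + 28*((9*(-2))*(-2)))/(14²) = (21 + 28*(-18*(-2)))/196 = (21 + 28*36)*(1/196) = (21 + 1008)*(1/196) = 1029*(1/196) = 21/4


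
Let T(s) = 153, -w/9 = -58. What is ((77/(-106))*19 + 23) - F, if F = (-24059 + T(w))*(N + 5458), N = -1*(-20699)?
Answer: 66282780627/106 ≈ 6.2531e+8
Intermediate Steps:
w = 522 (w = -9*(-58) = 522)
N = 20699
F = -625309242 (F = (-24059 + 153)*(20699 + 5458) = -23906*26157 = -625309242)
((77/(-106))*19 + 23) - F = ((77/(-106))*19 + 23) - 1*(-625309242) = ((77*(-1/106))*19 + 23) + 625309242 = (-77/106*19 + 23) + 625309242 = (-1463/106 + 23) + 625309242 = 975/106 + 625309242 = 66282780627/106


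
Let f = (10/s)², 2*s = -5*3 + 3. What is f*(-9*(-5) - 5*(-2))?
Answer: 1375/9 ≈ 152.78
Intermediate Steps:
s = -6 (s = (-5*3 + 3)/2 = (-15 + 3)/2 = (½)*(-12) = -6)
f = 25/9 (f = (10/(-6))² = (10*(-⅙))² = (-5/3)² = 25/9 ≈ 2.7778)
f*(-9*(-5) - 5*(-2)) = 25*(-9*(-5) - 5*(-2))/9 = 25*(45 + 10)/9 = (25/9)*55 = 1375/9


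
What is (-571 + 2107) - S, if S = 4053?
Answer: -2517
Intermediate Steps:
(-571 + 2107) - S = (-571 + 2107) - 1*4053 = 1536 - 4053 = -2517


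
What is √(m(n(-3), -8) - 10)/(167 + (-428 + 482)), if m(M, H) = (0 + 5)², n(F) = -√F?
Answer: √15/221 ≈ 0.017525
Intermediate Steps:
m(M, H) = 25 (m(M, H) = 5² = 25)
√(m(n(-3), -8) - 10)/(167 + (-428 + 482)) = √(25 - 10)/(167 + (-428 + 482)) = √15/(167 + 54) = √15/221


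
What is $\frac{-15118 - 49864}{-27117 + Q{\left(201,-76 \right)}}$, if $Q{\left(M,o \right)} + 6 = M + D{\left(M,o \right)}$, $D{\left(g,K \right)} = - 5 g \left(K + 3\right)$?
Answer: $- \frac{64982}{46443} \approx -1.3992$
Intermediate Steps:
$D{\left(g,K \right)} = - 5 g \left(3 + K\right)$
$Q{\left(M,o \right)} = -6 + M - 5 M \left(3 + o\right)$ ($Q{\left(M,o \right)} = -6 - \left(- M + 5 M \left(3 + o\right)\right) = -6 + M - 5 M \left(3 + o\right)$)
$\frac{-15118 - 49864}{-27117 + Q{\left(201,-76 \right)}} = \frac{-15118 - 49864}{-27117 - \left(-195 + 1005 \left(3 - 76\right)\right)} = - \frac{64982}{-27117 - \left(-195 - 73365\right)} = - \frac{64982}{-27117 + \left(-6 + 201 + 73365\right)} = - \frac{64982}{-27117 + 73560} = - \frac{64982}{46443}$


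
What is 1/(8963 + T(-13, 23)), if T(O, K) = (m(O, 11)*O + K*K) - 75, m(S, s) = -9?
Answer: 1/9534 ≈ 0.00010489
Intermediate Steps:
T(O, K) = -75 + K² - 9*O (T(O, K) = (-9*O + K*K) - 75 = (-9*O + K²) - 75 = (K² - 9*O) - 75 = -75 + K² - 9*O)
1/(8963 + T(-13, 23)) = 1/(8963 + (-75 + 23² - 9*(-13))) = 1/(8963 + (-75 + 529 + 117)) = 1/(8963 + 571) = 1/9534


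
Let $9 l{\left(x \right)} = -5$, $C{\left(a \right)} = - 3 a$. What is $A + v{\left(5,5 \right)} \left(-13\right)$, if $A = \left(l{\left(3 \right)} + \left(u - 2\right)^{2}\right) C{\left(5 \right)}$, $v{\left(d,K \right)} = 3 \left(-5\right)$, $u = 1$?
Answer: $\frac{565}{3} \approx 188.33$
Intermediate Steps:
$l{\left(x \right)} = - \frac{5}{9}$ ($l{\left(x \right)} = \frac{1}{9} \left(-5\right) = - \frac{5}{9}$)
$v{\left(d,K \right)} = -15$
$A = - \frac{20}{3}$ ($A = \left(- \frac{5}{9} + \left(1 - 2\right)^{2}\right) \left(\left(-3\right) 5\right) = \left(- \frac{5}{9} + \left(-1\right)^{2}\right) \left(-15\right) = \left(- \frac{5}{9} + 1\right) \left(-15\right) = \frac{4}{9} \left(-15\right) = - \frac{20}{3} \approx -6.6667$)
$A + v{\left(5,5 \right)} \left(-13\right) = - \frac{20}{3} - -195 = - \frac{20}{3} + 195 = \frac{565}{3}$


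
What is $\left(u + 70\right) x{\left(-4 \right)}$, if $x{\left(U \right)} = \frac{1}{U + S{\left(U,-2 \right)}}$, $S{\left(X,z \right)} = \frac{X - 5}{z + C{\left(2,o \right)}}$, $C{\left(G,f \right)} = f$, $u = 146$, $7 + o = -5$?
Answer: $- \frac{3024}{47} \approx -64.34$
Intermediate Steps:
$o = -12$ ($o = -7 - 5 = -12$)
$S{\left(X,z \right)} = \frac{-5 + X}{-12 + z}$ ($S{\left(X,z \right)} = \frac{X - 5}{z - 12} = \frac{-5 + X}{-12 + z}$)
$x{\left(U \right)} = \frac{1}{\frac{5}{14} + \frac{13 U}{14}}$ ($x{\left(U \right)} = \frac{1}{U + \frac{-5 + U}{-12 - 2}} = \frac{1}{U + \frac{-5 + U}{-14}} = \frac{1}{U - \frac{-5 + U}{14}} = \frac{1}{U - \left(- \frac{5}{14} + \frac{U}{14}\right)} = \frac{1}{\frac{5}{14} + \frac{13 U}{14}}$)
$\left(u + 70\right) x{\left(-4 \right)} = \left(146 + 70\right) \frac{14}{5 + 13 \left(-4\right)} = 216 \frac{14}{5 - 52} = 216 \frac{14}{-47} = 216 \cdot 14 \left(- \frac{1}{47}\right) = 216 \left(- \frac{14}{47}\right) = - \frac{3024}{47}$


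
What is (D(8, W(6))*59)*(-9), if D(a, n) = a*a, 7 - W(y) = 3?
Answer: -33984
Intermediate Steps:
W(y) = 4 (W(y) = 7 - 1*3 = 7 - 3 = 4)
D(a, n) = a**2
(D(8, W(6))*59)*(-9) = (8**2*59)*(-9) = (64*59)*(-9) = 3776*(-9) = -33984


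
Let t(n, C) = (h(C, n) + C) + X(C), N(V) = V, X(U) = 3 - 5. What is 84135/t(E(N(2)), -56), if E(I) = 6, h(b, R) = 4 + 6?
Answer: -28045/16 ≈ -1752.8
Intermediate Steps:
X(U) = -2
h(b, R) = 10
t(n, C) = 8 + C (t(n, C) = (10 + C) - 2 = 8 + C)
84135/t(E(N(2)), -56) = 84135/(8 - 56) = 84135/(-48) = 84135*(-1/48) = -28045/16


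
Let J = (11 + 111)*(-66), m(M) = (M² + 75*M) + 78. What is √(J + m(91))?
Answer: 2*√1783 ≈ 84.451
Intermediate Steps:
m(M) = 78 + M² + 75*M
J = -8052 (J = 122*(-66) = -8052)
√(J + m(91)) = √(-8052 + (78 + 91² + 75*91)) = √(-8052 + (78 + 8281 + 6825)) = √(-8052 + 15184) = √7132 = 2*√1783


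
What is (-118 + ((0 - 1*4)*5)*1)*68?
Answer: -9384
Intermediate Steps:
(-118 + ((0 - 1*4)*5)*1)*68 = (-118 + ((0 - 4)*5)*1)*68 = (-118 - 4*5*1)*68 = (-118 - 20*1)*68 = (-118 - 20)*68 = -138*68 = -9384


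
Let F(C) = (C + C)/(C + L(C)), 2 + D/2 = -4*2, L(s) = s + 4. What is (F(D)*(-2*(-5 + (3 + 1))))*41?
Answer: 820/9 ≈ 91.111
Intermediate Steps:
L(s) = 4 + s
D = -20 (D = -4 + 2*(-4*2) = -4 + 2*(-8) = -4 - 16 = -20)
F(C) = 2*C/(4 + 2*C) (F(C) = (C + C)/(C + (4 + C)) = (2*C)/(4 + 2*C) = 2*C/(4 + 2*C))
(F(D)*(-2*(-5 + (3 + 1))))*41 = ((-20/(2 - 20))*(-2*(-5 + (3 + 1))))*41 = ((-20/(-18))*(-2*(-5 + 4)))*41 = ((-20*(-1/18))*(-2*(-1)))*41 = ((10/9)*2)*41 = (20/9)*41 = 820/9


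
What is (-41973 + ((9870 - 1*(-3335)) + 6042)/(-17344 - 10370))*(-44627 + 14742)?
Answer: 34763994288565/27714 ≈ 1.2544e+9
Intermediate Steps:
(-41973 + ((9870 - 1*(-3335)) + 6042)/(-17344 - 10370))*(-44627 + 14742) = (-41973 + ((9870 + 3335) + 6042)/(-27714))*(-29885) = (-41973 + (13205 + 6042)*(-1/27714))*(-29885) = (-41973 + 19247*(-1/27714))*(-29885) = (-41973 - 19247/27714)*(-29885) = -1163258969/27714*(-29885) = 34763994288565/27714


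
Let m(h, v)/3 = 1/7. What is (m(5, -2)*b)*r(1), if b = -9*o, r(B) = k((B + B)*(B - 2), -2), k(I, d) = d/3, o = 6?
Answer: 108/7 ≈ 15.429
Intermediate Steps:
m(h, v) = 3/7
k(I, d) = d/3 (k(I, d) = d*(1/3) = d/3)
r(B) = -2/3 (r(B) = (1/3)*(-2) = -2/3)
b = -54 (b = -9*6 = -54)
(m(5, -2)*b)*r(1) = ((3/7)*(-54))*(-2/3) = -162/7*(-2/3) = 108/7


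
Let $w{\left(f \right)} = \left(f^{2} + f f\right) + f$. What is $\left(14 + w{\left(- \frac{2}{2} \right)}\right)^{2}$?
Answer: $225$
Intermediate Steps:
$w{\left(f \right)} = f + 2 f^{2}$ ($w{\left(f \right)} = \left(f^{2} + f^{2}\right) + f = 2 f^{2} + f = f + 2 f^{2}$)
$\left(14 + w{\left(- \frac{2}{2} \right)}\right)^{2} = \left(14 + - \frac{2}{2} \left(1 + 2 \left(- \frac{2}{2}\right)\right)\right)^{2} = \left(14 + \left(-2\right) \frac{1}{2} \left(1 + 2 \left(\left(-2\right) \frac{1}{2}\right)\right)\right)^{2} = \left(14 - \left(1 + 2 \left(-1\right)\right)\right)^{2} = \left(14 - \left(1 - 2\right)\right)^{2} = \left(14 - -1\right)^{2} = \left(14 + 1\right)^{2} = 15^{2} = 225$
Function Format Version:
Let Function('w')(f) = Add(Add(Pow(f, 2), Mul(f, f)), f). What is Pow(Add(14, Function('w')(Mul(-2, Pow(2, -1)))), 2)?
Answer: 225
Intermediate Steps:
Function('w')(f) = Add(f, Mul(2, Pow(f, 2))) (Function('w')(f) = Add(Add(Pow(f, 2), Pow(f, 2)), f) = Add(Mul(2, Pow(f, 2)), f) = Add(f, Mul(2, Pow(f, 2))))
Pow(Add(14, Function('w')(Mul(-2, Pow(2, -1)))), 2) = Pow(Add(14, Mul(Mul(-2, Pow(2, -1)), Add(1, Mul(2, Mul(-2, Pow(2, -1)))))), 2) = Pow(Add(14, Mul(Mul(-2, Rational(1, 2)), Add(1, Mul(2, Mul(-2, Rational(1, 2)))))), 2) = Pow(Add(14, Mul(-1, Add(1, Mul(2, -1)))), 2) = Pow(Add(14, Mul(-1, Add(1, -2))), 2) = Pow(Add(14, Mul(-1, -1)), 2) = Pow(Add(14, 1), 2) = Pow(15, 2) = 225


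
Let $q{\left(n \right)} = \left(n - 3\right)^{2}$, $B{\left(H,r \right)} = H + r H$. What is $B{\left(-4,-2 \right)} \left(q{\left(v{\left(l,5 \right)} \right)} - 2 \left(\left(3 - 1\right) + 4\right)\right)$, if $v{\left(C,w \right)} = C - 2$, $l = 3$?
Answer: $-32$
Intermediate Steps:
$B{\left(H,r \right)} = H + H r$
$v{\left(C,w \right)} = -2 + C$ ($v{\left(C,w \right)} = C - 2 = -2 + C$)
$q{\left(n \right)} = \left(-3 + n\right)^{2}$
$B{\left(-4,-2 \right)} \left(q{\left(v{\left(l,5 \right)} \right)} - 2 \left(\left(3 - 1\right) + 4\right)\right) = - 4 \left(1 - 2\right) \left(\left(-3 + \left(-2 + 3\right)\right)^{2} - 2 \left(\left(3 - 1\right) + 4\right)\right) = \left(-4\right) \left(-1\right) \left(\left(-3 + 1\right)^{2} - 2 \left(2 + 4\right)\right) = 4 \left(\left(-2\right)^{2} - 12\right) = 4 \left(4 - 12\right) = 4 \left(-8\right) = -32$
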